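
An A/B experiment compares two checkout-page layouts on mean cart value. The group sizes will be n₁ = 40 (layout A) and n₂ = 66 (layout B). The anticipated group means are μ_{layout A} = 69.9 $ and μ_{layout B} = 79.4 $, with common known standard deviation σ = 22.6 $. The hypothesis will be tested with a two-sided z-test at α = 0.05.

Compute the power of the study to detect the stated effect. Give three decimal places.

Power ≈ 0.555

Standardized effect: d = |μ_{layout A} − μ_{layout B}| / σ = |69.9 − 79.4| / 22.6 = 0.4204
Noncentrality parameter: λ = d / √(1/n₁ + 1/n₂) = 0.4204 / √(1/40 + 1/66) = 2.0978
Two-sided α = 0.05 → critical value z_{0.025} = 1.960.
Power = Φ(λ − 1.960) + Φ(−λ − 1.960) = Φ(0.138) + Φ(-4.058) = 0.5548 + 0.0000 = 0.5548.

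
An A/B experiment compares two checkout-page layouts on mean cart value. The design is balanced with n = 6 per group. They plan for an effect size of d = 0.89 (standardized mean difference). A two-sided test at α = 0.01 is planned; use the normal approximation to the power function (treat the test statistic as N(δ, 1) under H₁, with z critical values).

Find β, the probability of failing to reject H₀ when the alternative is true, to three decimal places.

Noncentrality parameter: δ = d·√(n/2) = 0.89 × √(6/2) = 1.5415
Two-sided α = 0.01 → critical value z_{0.005} = 2.576.
Power = Φ(δ − 2.576) + Φ(−δ − 2.576) = Φ(-1.034) + Φ(-4.117) = 0.1505 + 0.0000 = 0.1505.
Type II error: β = 1 − power = 1 − 0.1505 = 0.8495.

β ≈ 0.849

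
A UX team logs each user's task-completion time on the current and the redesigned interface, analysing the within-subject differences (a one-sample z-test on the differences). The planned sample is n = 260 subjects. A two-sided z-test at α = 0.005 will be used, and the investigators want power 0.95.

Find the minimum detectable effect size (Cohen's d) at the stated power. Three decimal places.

d ≈ 0.276

Need Φ(δ − 2.807) = 0.95, so δ = 2.807 + 1.645 = 4.452.
(Lower-tail contribution to power is negligible for δ > 0.)
δ = d·√n ⇒ d = δ/√n = 4.452/√260 = 0.2761.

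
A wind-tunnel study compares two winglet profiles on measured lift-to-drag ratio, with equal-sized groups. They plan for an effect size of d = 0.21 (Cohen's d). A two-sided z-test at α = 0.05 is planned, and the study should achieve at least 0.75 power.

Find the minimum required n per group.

For power 0.75 need Φ(δ − z_{0.025}) = 0.75, so δ = z_{0.025} + z_{0.25} = 1.960 + 0.674 = 2.634.
(The Φ(−δ − z_{α/2}) term is vanishingly small for δ > 0 and is dropped in the standard sample-size formula.)
δ = d·√(n/2) ⇒ n = 2(δ/d)² = 2 × (2.634 / 0.21)² = 314.75.
Round up to the next whole unit.

n = 315 per group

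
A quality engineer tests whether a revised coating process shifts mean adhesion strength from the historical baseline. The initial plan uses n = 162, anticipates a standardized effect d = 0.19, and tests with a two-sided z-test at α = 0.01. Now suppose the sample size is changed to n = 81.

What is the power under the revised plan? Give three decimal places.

Power ≈ 0.193

With n = 81: δ = d·√n = 0.19 × √81 = 1.7100. Critical value z_{0.005} = 2.576.
Revised power = Φ(δ − 2.576) + Φ(−δ − 2.576) = Φ(-0.866) + Φ(-4.286) = 0.1933 + 0.0000 = 0.1933.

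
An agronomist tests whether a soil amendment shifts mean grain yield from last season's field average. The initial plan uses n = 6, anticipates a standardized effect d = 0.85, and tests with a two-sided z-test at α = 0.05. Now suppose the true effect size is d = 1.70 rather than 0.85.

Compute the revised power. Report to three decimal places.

With d = 1.70: δ = d·√n = 1.70 × √6 = 4.1641. Critical value z_{0.025} = 1.960.
Revised power = Φ(δ − 1.960) + Φ(−δ − 1.960) = Φ(2.204) + Φ(-6.124) = 0.9862 + 0.0000 = 0.9862.

Power ≈ 0.986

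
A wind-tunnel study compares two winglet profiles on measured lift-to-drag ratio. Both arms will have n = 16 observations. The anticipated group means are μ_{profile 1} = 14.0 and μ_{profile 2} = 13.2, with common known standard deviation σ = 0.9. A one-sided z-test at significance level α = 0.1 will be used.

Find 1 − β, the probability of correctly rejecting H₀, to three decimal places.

Power ≈ 0.891

Standardized effect: d = |μ_{profile 1} − μ_{profile 2}| / σ = |14.0 − 13.2| / 0.9 = 0.8889
Noncentrality parameter: δ = d·√(n/2) = 0.8889 × √(16/2) = 2.5142
One-sided α = 0.1 → critical value z_{0.1} = 1.282.
Power = P(Z > 1.282 − δ) = Φ(1.233) = 0.8911.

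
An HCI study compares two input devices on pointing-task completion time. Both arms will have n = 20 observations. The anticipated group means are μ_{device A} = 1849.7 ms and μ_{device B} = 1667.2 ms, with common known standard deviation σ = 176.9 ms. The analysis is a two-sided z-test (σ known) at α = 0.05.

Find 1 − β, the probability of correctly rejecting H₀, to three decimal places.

Standardized effect: d = |μ_{device A} − μ_{device B}| / σ = |1849.7 − 1667.2| / 176.9 = 1.0317
Noncentrality parameter: δ = d·√(n/2) = 1.0317 × √(20/2) = 3.2624
Critical value for a two-sided test at α = 0.05: z_{α/2} = 1.960.
Power = Φ(δ − 1.960) + Φ(−δ − 1.960) = Φ(1.302) + Φ(-5.222) = 0.9036 + 0.0000 = 0.9036.

Power ≈ 0.904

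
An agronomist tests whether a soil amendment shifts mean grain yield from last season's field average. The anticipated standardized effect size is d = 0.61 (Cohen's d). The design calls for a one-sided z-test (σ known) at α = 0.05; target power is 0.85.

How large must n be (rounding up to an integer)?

For power 0.85 need Φ(δ − z_{0.05}) = 0.85, so δ = z_{0.05} + z_{0.15} = 1.645 + 1.036 = 2.681.
δ = d·√n ⇒ n = (δ/d)² = (2.681 / 0.61)² = 19.32.
Round up to the next whole unit.

n = 20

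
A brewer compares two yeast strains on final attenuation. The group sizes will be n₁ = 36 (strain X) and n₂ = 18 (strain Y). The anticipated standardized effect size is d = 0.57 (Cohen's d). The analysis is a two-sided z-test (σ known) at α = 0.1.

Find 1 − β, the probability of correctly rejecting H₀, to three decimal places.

Noncentrality parameter: δ = d / √(1/n₁ + 1/n₂) = 0.57 / √(1/36 + 1/18) = 1.9745
Two-sided α = 0.1 → critical value z_{0.05} = 1.645.
Power = Φ(δ − 1.645) + Φ(−δ − 1.645) = Φ(0.330) + Φ(-3.619) = 0.6292 + 0.0001 = 0.6293.

Power ≈ 0.629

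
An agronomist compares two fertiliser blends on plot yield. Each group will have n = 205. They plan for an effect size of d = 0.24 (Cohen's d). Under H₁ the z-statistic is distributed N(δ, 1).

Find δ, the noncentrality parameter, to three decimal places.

The noncentrality parameter scales effect size by the design's sample-size factor: δ = d·√(n/2) = 0.24 × √(205/2) = 2.4298

δ ≈ 2.430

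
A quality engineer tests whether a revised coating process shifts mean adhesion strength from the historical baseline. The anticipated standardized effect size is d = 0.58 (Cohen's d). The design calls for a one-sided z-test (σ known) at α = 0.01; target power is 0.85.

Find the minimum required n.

n = 34

Set Φ(δ − 2.326) = 0.85; then δ − 2.326 = Φ⁻¹(0.85) = 1.036, giving δ = 3.363.
δ = d·√n ⇒ n = (δ/d)² = (3.363 / 0.58)² = 33.62.
Rounding up, n = 34.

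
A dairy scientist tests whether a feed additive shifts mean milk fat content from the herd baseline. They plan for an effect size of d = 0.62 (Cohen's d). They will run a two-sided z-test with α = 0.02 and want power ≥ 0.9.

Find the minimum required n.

For power 0.9 need Φ(δ − z_{0.01}) = 0.9, so δ = z_{0.01} + z_{0.10} = 2.326 + 1.282 = 3.608.
(The Φ(−δ − z_{α/2}) term is vanishingly small for δ > 0 and is dropped in the standard sample-size formula.)
δ = d·√n ⇒ n = (δ/d)² = (3.608 / 0.62)² = 33.86.
Round up to the next whole unit.

n = 34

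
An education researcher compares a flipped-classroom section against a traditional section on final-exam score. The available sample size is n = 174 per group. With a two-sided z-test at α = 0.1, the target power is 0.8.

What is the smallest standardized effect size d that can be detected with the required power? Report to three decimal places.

Need Φ(δ − 1.645) = 0.8, so δ = 1.645 + 0.842 = 2.486.
(Lower-tail contribution to power is negligible for δ > 0.)
δ = d·√(n/2) ⇒ d = δ/√(n/2) = 2.486/√(174/2) = 0.2666.

d ≈ 0.267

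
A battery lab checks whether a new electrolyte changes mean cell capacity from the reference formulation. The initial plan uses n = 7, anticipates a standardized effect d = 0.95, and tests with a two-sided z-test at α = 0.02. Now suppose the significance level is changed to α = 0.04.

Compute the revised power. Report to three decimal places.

Power ≈ 0.677

δ = d·√n = 0.95 × √7 = 2.5135 (unchanged). New critical value: z_{0.02} = 2.054.
Revised power = Φ(δ − 2.054) + Φ(−δ − 2.054) = Φ(0.460) + Φ(-4.567) = 0.6771 + 0.0000 = 0.6771.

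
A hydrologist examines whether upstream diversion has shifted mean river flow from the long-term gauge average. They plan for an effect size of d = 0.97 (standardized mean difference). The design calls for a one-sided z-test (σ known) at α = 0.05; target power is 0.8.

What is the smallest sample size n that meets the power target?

n = 7

Set Φ(δ − 1.645) = 0.8; then δ − 1.645 = Φ⁻¹(0.8) = 0.842, giving δ = 2.486.
δ = d·√n ⇒ n = (δ/d)² = (2.486 / 0.97)² = 6.57.
Rounding up, n = 7.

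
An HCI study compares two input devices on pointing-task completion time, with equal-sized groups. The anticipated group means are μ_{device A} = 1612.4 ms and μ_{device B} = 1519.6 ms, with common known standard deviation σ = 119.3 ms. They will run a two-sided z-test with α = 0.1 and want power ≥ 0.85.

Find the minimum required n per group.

n = 24 per group

Standardized effect: d = |μ_{device A} − μ_{device B}| / σ = |1612.4 − 1519.6| / 119.3 = 0.7779
For power 0.85 need Φ(δ − z_{0.05}) = 0.85, so δ = z_{0.05} + z_{0.15} = 1.645 + 1.036 = 2.681.
(Ignoring the negligible lower-tail rejection probability gives the usual closed-form inversion.)
δ = d·√(n/2) ⇒ n = 2(δ/d)² = 2 × (2.681 / 0.7779)² = 23.76.
Rounding up, n = 24 per group.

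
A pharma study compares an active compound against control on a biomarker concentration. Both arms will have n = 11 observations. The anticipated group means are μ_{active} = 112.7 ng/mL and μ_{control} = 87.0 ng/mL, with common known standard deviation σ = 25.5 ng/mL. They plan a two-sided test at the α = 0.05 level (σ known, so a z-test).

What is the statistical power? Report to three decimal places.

Power ≈ 0.657

Standardized effect: d = |μ_{active} − μ_{control}| / σ = |112.7 − 87.0| / 25.5 = 1.0078
Noncentrality parameter: δ = d·√(n/2) = 1.0078 × √(11/2) = 2.3636
Two-sided α = 0.05 → critical value z_{0.025} = 1.960.
Power = Φ(δ − 1.960) + Φ(−δ − 1.960) = Φ(0.404) + Φ(-4.324) = 0.6568 + 0.0000 = 0.6568.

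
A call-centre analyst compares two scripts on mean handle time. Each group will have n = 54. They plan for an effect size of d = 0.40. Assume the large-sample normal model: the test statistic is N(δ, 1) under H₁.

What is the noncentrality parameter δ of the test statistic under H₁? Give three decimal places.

δ ≈ 2.078

The noncentrality parameter scales effect size by the design's sample-size factor: δ = d·√(n/2) = 0.40 × √(54/2) = 2.0785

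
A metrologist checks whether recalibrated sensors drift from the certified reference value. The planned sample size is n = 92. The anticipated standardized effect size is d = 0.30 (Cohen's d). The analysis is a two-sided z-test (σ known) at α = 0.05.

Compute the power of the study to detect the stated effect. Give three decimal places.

Power ≈ 0.821

Noncentrality parameter: λ = d·√n = 0.30 × √92 = 2.8775
Two-sided α = 0.05 → critical value z_{0.025} = 1.960.
Power = Φ(λ − 1.960) + Φ(−λ − 1.960) = Φ(0.918) + Φ(-4.837) = 0.8206 + 0.0000 = 0.8206.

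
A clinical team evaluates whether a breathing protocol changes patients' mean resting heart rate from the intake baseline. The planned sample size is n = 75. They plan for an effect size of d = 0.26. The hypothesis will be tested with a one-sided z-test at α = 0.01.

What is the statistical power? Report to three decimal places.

Power ≈ 0.470

Noncentrality parameter: δ = d·√n = 0.26 × √75 = 2.2517
Critical value for a one-sided test at α = 0.01: z_α = 2.326.
Power = Φ(δ − 2.326) = Φ(-0.075) = 0.4702.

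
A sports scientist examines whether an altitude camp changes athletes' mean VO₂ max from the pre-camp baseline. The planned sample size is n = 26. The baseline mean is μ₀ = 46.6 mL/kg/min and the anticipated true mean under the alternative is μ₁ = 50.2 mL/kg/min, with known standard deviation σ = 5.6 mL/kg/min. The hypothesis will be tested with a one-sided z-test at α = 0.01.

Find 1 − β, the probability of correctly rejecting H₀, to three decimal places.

Power ≈ 0.829

Standardized effect: d = |μ₁ − μ₀| / σ = |50.2 − 46.6| / 5.6 = 0.6429
Noncentrality parameter: δ = d·√n = 0.6429 × √26 = 3.2779
One-sided α = 0.01 → critical value z_{0.01} = 2.326.
Power = P(Z > 2.326 − δ) = Φ(0.952) = 0.8293.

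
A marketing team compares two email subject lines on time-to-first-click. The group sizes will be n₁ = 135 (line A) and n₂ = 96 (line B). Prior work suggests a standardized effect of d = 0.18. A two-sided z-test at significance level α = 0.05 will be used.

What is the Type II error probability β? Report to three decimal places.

β ≈ 0.729

Noncentrality parameter: δ = d / √(1/n₁ + 1/n₂) = 0.18 / √(1/135 + 1/96) = 1.3482
Two-sided α = 0.05 → critical value z_{0.025} = 1.960.
Power = Φ(δ − 1.960) + Φ(−δ − 1.960) = Φ(-0.612) + Φ(-3.308) = 0.2704 + 0.0005 = 0.2708.
Type II error: β = 1 − power = 1 − 0.2708 = 0.7292.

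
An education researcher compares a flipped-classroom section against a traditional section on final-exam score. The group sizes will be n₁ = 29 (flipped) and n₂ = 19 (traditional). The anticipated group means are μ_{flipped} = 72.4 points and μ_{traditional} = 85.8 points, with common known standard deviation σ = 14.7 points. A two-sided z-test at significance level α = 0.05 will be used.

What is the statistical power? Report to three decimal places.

Power ≈ 0.870

Standardized effect: d = |μ_{flipped} − μ_{traditional}| / σ = |72.4 − 85.8| / 14.7 = 0.9116
Noncentrality parameter: δ = d / √(1/n₁ + 1/n₂) = 0.9116 / √(1/29 + 1/19) = 3.0885
Critical value for a two-sided test at α = 0.05: z_{α/2} = 1.960.
Power = Φ(δ − 1.960) + Φ(−δ − 1.960) = Φ(1.129) + Φ(-5.048) = 0.8704 + 0.0000 = 0.8704.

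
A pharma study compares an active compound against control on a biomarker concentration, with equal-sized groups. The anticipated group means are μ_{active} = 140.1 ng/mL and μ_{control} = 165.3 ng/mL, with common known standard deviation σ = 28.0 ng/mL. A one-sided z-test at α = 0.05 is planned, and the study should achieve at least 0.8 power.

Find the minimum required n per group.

Standardized effect: d = |μ_{active} − μ_{control}| / σ = |140.1 − 165.3| / 28.0 = 0.9000
For power 0.8 need Φ(δ − z_{0.05}) = 0.8, so δ = z_{0.05} + z_{0.20} = 1.645 + 0.842 = 2.486.
δ = d·√(n/2) ⇒ n = 2(δ/d)² = 2 × (2.486 / 0.9000)² = 15.27.
Round up to the next whole unit.

n = 16 per group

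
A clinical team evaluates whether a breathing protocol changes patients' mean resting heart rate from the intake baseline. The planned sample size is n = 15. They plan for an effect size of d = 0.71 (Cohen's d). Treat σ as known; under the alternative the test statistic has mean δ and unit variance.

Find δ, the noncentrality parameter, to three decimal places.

δ ≈ 2.750

The noncentrality parameter scales effect size by the design's sample-size factor: δ = d·√n = 0.71 × √15 = 2.7498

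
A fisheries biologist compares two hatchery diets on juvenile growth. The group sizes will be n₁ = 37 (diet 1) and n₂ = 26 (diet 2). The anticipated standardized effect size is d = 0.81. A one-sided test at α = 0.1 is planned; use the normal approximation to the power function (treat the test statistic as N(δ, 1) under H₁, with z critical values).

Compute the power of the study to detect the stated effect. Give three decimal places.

Noncentrality parameter: δ = d / √(1/n₁ + 1/n₂) = 0.81 / √(1/37 + 1/26) = 3.1652
One-sided α = 0.1 → critical value z_{0.1} = 1.282.
Power = P(Z > 1.282 − δ) = Φ(1.884) = 0.9702.

Power ≈ 0.970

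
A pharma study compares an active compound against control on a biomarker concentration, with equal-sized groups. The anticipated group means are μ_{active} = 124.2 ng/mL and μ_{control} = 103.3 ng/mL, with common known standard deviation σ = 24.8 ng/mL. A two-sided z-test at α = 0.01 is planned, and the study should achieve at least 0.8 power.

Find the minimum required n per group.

n = 33 per group

Standardized effect: d = |μ_{active} − μ_{control}| / σ = |124.2 − 103.3| / 24.8 = 0.8427
For power 0.8 need Φ(δ − z_{0.005}) = 0.8, so δ = z_{0.005} + z_{0.20} = 2.576 + 0.842 = 3.417.
(The Φ(−δ − z_{α/2}) term is vanishingly small for δ > 0 and is dropped in the standard sample-size formula.)
δ = d·√(n/2) ⇒ n = 2(δ/d)² = 2 × (3.417 / 0.8427)² = 32.89.
Rounding up, n = 33 per group.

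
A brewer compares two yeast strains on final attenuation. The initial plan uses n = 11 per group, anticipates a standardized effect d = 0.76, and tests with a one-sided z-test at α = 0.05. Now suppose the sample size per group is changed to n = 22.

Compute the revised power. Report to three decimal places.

With n = 22 per group: δ = d·√(n/2) = 0.76 × √(22/2) = 2.5206. Critical value z_{0.05} = 1.645.
Revised power = Φ(δ − 1.645) = Φ(0.876) = 0.8094.

Power ≈ 0.809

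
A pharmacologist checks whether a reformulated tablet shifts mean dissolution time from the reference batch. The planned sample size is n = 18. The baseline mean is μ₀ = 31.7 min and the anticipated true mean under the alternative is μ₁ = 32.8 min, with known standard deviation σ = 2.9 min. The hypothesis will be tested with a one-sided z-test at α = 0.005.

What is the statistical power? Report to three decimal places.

Power ≈ 0.167

Standardized effect: d = |μ₁ − μ₀| / σ = |32.8 − 31.7| / 2.9 = 0.3793
Noncentrality parameter: δ = d·√n = 0.3793 × √18 = 1.6093
Critical value for a one-sided test at α = 0.005: z_α = 2.576.
Power = P(Z > 2.576 − δ) = Φ(-0.967) = 0.1669.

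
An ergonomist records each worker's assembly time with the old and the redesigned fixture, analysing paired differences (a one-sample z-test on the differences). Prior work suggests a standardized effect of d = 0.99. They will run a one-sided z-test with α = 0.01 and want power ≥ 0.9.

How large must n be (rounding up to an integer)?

Set Φ(δ − 2.326) = 0.9; then δ − 2.326 = Φ⁻¹(0.9) = 1.282, giving δ = 3.608.
δ = d·√n ⇒ n = (δ/d)² = (3.608 / 0.99)² = 13.28.
Round up to the next whole unit.

n = 14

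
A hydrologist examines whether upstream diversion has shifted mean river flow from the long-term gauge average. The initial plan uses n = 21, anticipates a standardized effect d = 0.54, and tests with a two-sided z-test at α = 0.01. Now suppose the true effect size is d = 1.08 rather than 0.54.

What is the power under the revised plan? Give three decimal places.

Power ≈ 0.991

With d = 1.08: δ = d·√n = 1.08 × √21 = 4.9492. Critical value z_{0.005} = 2.576.
Revised power = Φ(δ − 2.576) + Φ(−δ − 2.576) = Φ(2.373) + Φ(-7.525) = 0.9912 + 0.0000 = 0.9912.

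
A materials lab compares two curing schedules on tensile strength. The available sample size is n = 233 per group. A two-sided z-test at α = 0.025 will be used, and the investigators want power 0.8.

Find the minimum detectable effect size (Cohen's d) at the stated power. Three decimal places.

d ≈ 0.286

Required noncentrality: δ = z_{0.0125} + z_{0.20} = 2.241 + 0.842 = 3.083.
(Lower-tail contribution to power is negligible for δ > 0.)
δ = d·√(n/2) ⇒ d = δ/√(n/2) = 3.083/√(233/2) = 0.2856.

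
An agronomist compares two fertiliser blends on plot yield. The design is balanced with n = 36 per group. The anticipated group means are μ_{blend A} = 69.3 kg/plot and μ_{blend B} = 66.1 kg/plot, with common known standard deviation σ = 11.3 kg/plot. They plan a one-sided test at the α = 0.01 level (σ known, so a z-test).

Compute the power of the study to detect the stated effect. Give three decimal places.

Standardized effect: d = |μ_{blend A} − μ_{blend B}| / σ = |69.3 − 66.1| / 11.3 = 0.2832
Noncentrality parameter: δ = d·√(n/2) = 0.2832 × √(36/2) = 1.2015
One-sided α = 0.01 → critical value z_{0.01} = 2.326.
Power = P(Z > 2.326 − δ) = Φ(-1.125) = 0.1303.

Power ≈ 0.130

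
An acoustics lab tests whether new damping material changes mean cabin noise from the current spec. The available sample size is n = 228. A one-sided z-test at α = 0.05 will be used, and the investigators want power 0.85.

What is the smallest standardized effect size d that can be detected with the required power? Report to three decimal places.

d ≈ 0.178

Required noncentrality: δ = z_{0.05} + z_{0.15} = 1.645 + 1.036 = 2.681.
δ = d·√n ⇒ d = δ/√n = 2.681/√228 = 0.1776.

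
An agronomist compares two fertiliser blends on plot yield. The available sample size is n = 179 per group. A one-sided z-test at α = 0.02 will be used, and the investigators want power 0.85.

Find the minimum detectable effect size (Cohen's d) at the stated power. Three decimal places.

Required noncentrality: δ = z_{0.02} + z_{0.15} = 2.054 + 1.036 = 3.090.
δ = d·√(n/2) ⇒ d = δ/√(n/2) = 3.090/√(179/2) = 0.3266.

d ≈ 0.327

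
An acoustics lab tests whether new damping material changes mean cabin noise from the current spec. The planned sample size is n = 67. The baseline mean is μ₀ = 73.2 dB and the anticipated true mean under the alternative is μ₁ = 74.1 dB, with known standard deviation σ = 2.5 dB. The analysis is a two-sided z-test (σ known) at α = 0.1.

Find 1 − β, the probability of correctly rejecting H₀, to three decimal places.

Power ≈ 0.904

Standardized effect: d = |μ₁ − μ₀| / σ = |74.1 − 73.2| / 2.5 = 0.3600
Noncentrality parameter: δ = d·√n = 0.3600 × √67 = 2.9467
Two-sided α = 0.1 → critical value z_{0.05} = 1.645.
Power = Φ(δ − 1.645) + Φ(−δ − 1.645) = Φ(1.302) + Φ(-4.592) = 0.9035 + 0.0000 = 0.9035.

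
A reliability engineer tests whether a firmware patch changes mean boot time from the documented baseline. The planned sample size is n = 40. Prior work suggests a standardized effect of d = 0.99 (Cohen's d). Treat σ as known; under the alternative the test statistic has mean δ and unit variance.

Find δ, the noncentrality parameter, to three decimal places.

δ ≈ 6.261

δ = d·√n = 0.99 × √40 = 6.2613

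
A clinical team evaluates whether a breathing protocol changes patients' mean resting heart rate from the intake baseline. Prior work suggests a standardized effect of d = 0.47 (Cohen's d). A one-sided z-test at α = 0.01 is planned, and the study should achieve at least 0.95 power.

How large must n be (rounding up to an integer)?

n = 72

Set Φ(δ − 2.326) = 0.95; then δ − 2.326 = Φ⁻¹(0.95) = 1.645, giving δ = 3.971.
δ = d·√n ⇒ n = (δ/d)² = (3.971 / 0.47)² = 71.39.
Round up to the next whole unit.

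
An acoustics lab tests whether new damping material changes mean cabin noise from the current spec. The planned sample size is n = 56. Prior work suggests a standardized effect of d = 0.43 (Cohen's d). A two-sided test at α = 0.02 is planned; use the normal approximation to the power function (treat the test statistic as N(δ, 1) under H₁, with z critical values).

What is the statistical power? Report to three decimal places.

Noncentrality parameter: δ = d·√n = 0.43 × √56 = 3.2178
Critical value for a two-sided test at α = 0.02: z_{α/2} = 2.326.
Power = Φ(δ − 2.326) + Φ(−δ − 2.326) = Φ(0.891) + Φ(-5.544) = 0.8137 + 0.0000 = 0.8137.

Power ≈ 0.814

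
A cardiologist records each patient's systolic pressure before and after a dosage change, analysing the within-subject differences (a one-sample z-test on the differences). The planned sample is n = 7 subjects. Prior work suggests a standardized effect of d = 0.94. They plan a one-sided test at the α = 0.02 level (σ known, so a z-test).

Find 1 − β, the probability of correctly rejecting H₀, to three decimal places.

Noncentrality parameter: δ = d·√n = 0.94 × √7 = 2.4870
One-sided α = 0.02 → critical value z_{0.02} = 2.054.
Power = P(Z > 2.054 − δ) = Φ(0.433) = 0.6676.

Power ≈ 0.668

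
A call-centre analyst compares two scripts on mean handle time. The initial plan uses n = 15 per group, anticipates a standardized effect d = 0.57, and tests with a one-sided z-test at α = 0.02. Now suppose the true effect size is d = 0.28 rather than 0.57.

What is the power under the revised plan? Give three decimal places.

With d = 0.28: δ = d·√(n/2) = 0.28 × √(15/2) = 0.7668. Critical value z_{0.02} = 2.054.
Revised power = P(Z > 2.054 − δ) = Φ(-1.287) = 0.0991.

Power ≈ 0.099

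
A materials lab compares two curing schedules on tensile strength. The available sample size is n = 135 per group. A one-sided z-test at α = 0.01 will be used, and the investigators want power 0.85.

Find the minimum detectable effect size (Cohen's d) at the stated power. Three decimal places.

Required noncentrality: δ = z_{0.01} + z_{0.15} = 2.326 + 1.036 = 3.363.
δ = d·√(n/2) ⇒ d = δ/√(n/2) = 3.363/√(135/2) = 0.4093.

d ≈ 0.409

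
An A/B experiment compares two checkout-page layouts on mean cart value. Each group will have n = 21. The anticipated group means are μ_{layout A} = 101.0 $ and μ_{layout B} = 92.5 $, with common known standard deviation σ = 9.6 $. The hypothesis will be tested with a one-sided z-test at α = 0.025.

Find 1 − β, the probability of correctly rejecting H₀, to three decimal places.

Standardized effect: d = |μ_{layout A} − μ_{layout B}| / σ = |101.0 − 92.5| / 9.6 = 0.8854
Noncentrality parameter: δ = d·√(n/2) = 0.8854 × √(21/2) = 2.8691
Critical value for a one-sided test at α = 0.025: z_α = 1.960.
Power = P(Z > 1.960 − δ) = Φ(0.909) = 0.8184.

Power ≈ 0.818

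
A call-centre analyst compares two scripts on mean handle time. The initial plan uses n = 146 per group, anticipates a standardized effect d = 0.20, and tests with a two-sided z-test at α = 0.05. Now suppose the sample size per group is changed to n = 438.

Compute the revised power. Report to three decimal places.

With n = 438 per group: δ = d·√(n/2) = 0.20 × √(438/2) = 2.9597. Critical value z_{0.025} = 1.960.
Revised power = Φ(δ − 1.960) + Φ(−δ − 1.960) = Φ(1.000) + Φ(-4.920) = 0.8413 + 0.0000 = 0.8413.

Power ≈ 0.841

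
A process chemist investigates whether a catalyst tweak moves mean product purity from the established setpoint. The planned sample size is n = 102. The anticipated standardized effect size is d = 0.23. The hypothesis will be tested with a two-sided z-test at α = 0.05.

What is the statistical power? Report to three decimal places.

Power ≈ 0.642

Noncentrality parameter: δ = d·√n = 0.23 × √102 = 2.3229
Two-sided α = 0.05 → critical value z_{0.025} = 1.960.
Power = Φ(δ − 1.960) + Φ(−δ − 1.960) = Φ(0.363) + Φ(-4.283) = 0.6417 + 0.0000 = 0.6417.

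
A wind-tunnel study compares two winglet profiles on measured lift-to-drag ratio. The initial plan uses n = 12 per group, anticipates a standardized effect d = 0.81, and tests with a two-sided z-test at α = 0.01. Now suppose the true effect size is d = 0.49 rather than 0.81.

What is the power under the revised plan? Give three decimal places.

Power ≈ 0.085

With d = 0.49: δ = d·√(n/2) = 0.49 × √(12/2) = 1.2002. Critical value z_{0.005} = 2.576.
Revised power = Φ(δ − 2.576) + Φ(−δ − 2.576) = Φ(-1.376) + Φ(-3.776) = 0.0845 + 0.0001 = 0.0846.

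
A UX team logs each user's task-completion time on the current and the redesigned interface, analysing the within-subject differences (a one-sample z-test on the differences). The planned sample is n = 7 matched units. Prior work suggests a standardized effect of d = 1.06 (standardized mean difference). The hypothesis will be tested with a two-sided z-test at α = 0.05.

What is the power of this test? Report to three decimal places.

Power ≈ 0.801

Noncentrality parameter: λ = d·√n = 1.06 × √7 = 2.8045
Critical value for a two-sided test at α = 0.05: z_{α/2} = 1.960.
Power = Φ(λ − 1.960) + Φ(−λ − 1.960) = Φ(0.845) + Φ(-4.764) = 0.8008 + 0.0000 = 0.8008.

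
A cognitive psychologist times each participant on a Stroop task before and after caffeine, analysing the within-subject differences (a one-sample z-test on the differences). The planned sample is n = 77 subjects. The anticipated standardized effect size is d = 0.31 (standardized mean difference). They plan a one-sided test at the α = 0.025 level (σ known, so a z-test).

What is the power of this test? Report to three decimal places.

Noncentrality parameter: δ = d·√n = 0.31 × √77 = 2.7202
One-sided α = 0.025 → critical value z_{0.025} = 1.960.
Power = P(Z > 1.960 − δ) = Φ(0.760) = 0.7765.

Power ≈ 0.776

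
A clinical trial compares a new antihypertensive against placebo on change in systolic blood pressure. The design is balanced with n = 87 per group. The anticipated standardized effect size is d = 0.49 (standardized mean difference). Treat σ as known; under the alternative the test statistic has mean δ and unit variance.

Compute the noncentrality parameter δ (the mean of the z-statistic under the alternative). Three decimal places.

The noncentrality parameter scales effect size by the design's sample-size factor: δ = d·√(n/2) = 0.49 × √(87/2) = 3.2318

δ ≈ 3.232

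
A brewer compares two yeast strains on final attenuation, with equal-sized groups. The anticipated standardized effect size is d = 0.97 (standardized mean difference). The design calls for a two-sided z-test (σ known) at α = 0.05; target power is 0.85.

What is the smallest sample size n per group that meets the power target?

For power 0.85 need Φ(δ − z_{0.025}) = 0.85, so δ = z_{0.025} + z_{0.15} = 1.960 + 1.036 = 2.996.
(Ignoring the negligible lower-tail rejection probability gives the usual closed-form inversion.)
δ = d·√(n/2) ⇒ n = 2(δ/d)² = 2 × (2.996 / 0.97)² = 19.08.
Round up to the next whole unit.

n = 20 per group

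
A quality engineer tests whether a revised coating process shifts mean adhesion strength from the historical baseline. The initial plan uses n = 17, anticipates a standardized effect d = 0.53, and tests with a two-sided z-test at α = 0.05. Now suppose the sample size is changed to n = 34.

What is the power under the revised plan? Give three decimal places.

Power ≈ 0.871

With n = 34: δ = d·√n = 0.53 × √34 = 3.0904. Critical value z_{0.025} = 1.960.
Revised power = Φ(δ − 1.960) + Φ(−δ − 1.960) = Φ(1.130) + Φ(-5.050) = 0.8709 + 0.0000 = 0.8709.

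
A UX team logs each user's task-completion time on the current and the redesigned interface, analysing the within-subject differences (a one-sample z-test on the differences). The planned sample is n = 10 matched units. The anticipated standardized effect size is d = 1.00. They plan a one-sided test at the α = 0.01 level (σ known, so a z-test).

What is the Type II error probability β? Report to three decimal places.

Noncentrality parameter: δ = d·√n = 1.00 × √10 = 3.1623
Critical value for a one-sided test at α = 0.01: z_α = 2.326.
Power = Φ(δ − 2.326) = Φ(0.836) = 0.7984.
Type II error: β = 1 − power = 1 − 0.7984 = 0.2016.

β ≈ 0.202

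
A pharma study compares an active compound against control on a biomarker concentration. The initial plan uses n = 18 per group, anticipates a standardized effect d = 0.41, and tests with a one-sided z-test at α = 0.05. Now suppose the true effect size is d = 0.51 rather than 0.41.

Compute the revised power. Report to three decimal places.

With d = 0.51: δ = d·√(n/2) = 0.51 × √(18/2) = 1.5300. Critical value z_{0.05} = 1.645.
Revised power = P(Z > 1.645 − δ) = Φ(-0.115) = 0.4543.

Power ≈ 0.454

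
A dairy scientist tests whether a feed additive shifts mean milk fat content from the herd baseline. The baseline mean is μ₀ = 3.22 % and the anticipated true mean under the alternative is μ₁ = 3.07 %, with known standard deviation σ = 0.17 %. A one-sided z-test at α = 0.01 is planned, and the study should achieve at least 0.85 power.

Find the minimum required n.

Standardized effect: d = |μ₁ − μ₀| / σ = |3.07 − 3.22| / 0.17 = 0.8824
Set Φ(δ − 2.326) = 0.85; then δ − 2.326 = Φ⁻¹(0.85) = 1.036, giving δ = 3.363.
δ = d·√n ⇒ n = (δ/d)² = (3.363 / 0.8824)² = 14.52.
Round up to the next whole unit.

n = 15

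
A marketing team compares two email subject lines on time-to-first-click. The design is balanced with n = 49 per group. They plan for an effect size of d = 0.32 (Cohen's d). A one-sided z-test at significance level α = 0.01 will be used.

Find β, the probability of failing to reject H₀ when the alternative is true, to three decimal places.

Noncentrality parameter: δ = d·√(n/2) = 0.32 × √(49/2) = 1.5839
One-sided α = 0.01 → critical value z_{0.01} = 2.326.
Power = P(Z > 2.326 − δ) = Φ(-0.742) = 0.2289.
Type II error: β = 1 − power = 1 − 0.2289 = 0.7711.

β ≈ 0.771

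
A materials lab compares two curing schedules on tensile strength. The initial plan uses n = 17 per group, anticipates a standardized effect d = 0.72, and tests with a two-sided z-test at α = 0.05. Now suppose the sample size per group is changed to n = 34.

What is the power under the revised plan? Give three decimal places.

Power ≈ 0.843

With n = 34 per group: δ = d·√(n/2) = 0.72 × √(34/2) = 2.9686. Critical value z_{0.025} = 1.960.
Revised power = Φ(δ − 1.960) + Φ(−δ − 1.960) = Φ(1.009) + Φ(-4.929) = 0.8434 + 0.0000 = 0.8434.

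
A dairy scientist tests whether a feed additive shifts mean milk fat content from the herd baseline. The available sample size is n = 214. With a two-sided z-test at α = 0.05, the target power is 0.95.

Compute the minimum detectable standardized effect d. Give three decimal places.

Required noncentrality: δ = z_{0.025} + z_{0.05} = 1.960 + 1.645 = 3.605.
(Lower-tail contribution to power is negligible for δ > 0.)
δ = d·√n ⇒ d = δ/√n = 3.605/√214 = 0.2464.

d ≈ 0.246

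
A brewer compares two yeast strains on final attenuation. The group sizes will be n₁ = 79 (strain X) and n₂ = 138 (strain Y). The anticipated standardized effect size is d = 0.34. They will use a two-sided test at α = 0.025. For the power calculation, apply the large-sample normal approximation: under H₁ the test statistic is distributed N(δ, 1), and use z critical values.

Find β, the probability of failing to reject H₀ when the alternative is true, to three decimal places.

Noncentrality parameter: δ = d / √(1/n₁ + 1/n₂) = 0.34 / √(1/79 + 1/138) = 2.4099
Critical value for a two-sided test at α = 0.025: z_{α/2} = 2.241.
Power = Φ(δ − 2.241) + Φ(−δ − 2.241) = Φ(0.169) + Φ(-4.651) = 0.5669 + 0.0000 = 0.5669.
Type II error: β = 1 − power = 1 − 0.5669 = 0.4331.

β ≈ 0.433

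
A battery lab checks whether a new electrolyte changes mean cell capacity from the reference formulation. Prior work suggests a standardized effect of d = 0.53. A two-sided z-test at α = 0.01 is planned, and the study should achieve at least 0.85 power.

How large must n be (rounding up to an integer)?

Set Φ(δ − 2.576) = 0.85; then δ − 2.576 = Φ⁻¹(0.85) = 1.036, giving δ = 3.612.
(Ignoring the negligible lower-tail rejection probability gives the usual closed-form inversion.)
δ = d·√n ⇒ n = (δ/d)² = (3.612 / 0.53)² = 46.45.
Round up to the next whole unit.

n = 47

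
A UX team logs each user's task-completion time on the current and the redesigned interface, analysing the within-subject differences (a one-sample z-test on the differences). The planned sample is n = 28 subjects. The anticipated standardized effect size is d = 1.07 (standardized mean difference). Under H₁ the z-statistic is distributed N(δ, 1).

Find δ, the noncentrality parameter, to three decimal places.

δ ≈ 5.662

The noncentrality parameter scales effect size by the design's sample-size factor: δ = d·√n = 1.07 × √28 = 5.6619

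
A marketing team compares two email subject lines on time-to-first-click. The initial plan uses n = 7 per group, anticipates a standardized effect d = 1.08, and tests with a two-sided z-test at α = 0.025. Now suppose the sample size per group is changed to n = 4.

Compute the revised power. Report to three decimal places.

With n = 4 per group: δ = d·√(n/2) = 1.08 × √(4/2) = 1.5274. Critical value z_{0.0125} = 2.241.
Revised power = Φ(δ − 2.241) + Φ(−δ − 2.241) = Φ(-0.714) + Φ(-3.769) = 0.2376 + 0.0001 = 0.2377.

Power ≈ 0.238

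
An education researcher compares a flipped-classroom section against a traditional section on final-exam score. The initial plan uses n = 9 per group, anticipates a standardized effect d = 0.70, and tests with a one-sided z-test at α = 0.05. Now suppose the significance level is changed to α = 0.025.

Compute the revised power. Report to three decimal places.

Power ≈ 0.317

δ = d·√(n/2) = 0.70 × √(9/2) = 1.4849 (unchanged). New critical value: z_{0.025} = 1.960.
Revised power = P(Z > 1.960 − δ) = Φ(-0.475) = 0.3174.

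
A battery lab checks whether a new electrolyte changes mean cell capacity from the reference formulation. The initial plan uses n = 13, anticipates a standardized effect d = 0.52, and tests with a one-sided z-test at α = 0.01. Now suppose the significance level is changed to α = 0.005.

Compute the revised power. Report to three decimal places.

Power ≈ 0.242

δ = d·√n = 0.52 × √13 = 1.8749 (unchanged). New critical value: z_{0.005} = 2.576.
Revised power = Φ(δ − 2.576) = Φ(-0.701) = 0.2417.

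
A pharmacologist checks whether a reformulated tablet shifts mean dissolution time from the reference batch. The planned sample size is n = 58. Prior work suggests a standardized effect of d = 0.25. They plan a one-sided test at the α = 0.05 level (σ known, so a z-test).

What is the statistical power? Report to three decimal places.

Power ≈ 0.602

Noncentrality parameter: δ = d·√n = 0.25 × √58 = 1.9039
Critical value for a one-sided test at α = 0.05: z_α = 1.645.
Power = P(Z > 1.645 − δ) = Φ(0.259) = 0.6022.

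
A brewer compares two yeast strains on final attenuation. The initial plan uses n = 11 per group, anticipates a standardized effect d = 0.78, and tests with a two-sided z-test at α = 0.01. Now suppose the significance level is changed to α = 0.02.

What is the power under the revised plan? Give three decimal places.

δ = d·√(n/2) = 0.78 × √(11/2) = 1.8293 (unchanged). New critical value: z_{0.01} = 2.326.
Revised power = Φ(δ − 2.326) + Φ(−δ − 2.326) = Φ(-0.497) + Φ(-4.156) = 0.3096 + 0.0000 = 0.3096.

Power ≈ 0.310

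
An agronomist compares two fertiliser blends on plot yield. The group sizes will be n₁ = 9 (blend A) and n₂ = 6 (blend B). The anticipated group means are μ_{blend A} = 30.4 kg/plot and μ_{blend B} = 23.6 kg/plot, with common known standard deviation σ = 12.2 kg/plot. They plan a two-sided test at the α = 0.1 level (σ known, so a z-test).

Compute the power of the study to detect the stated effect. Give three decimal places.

Standardized effect: d = |μ_{blend A} − μ_{blend B}| / σ = |30.4 − 23.6| / 12.2 = 0.5574
Noncentrality parameter: δ = d / √(1/n₁ + 1/n₂) = 0.5574 / √(1/9 + 1/6) = 1.0575
Critical value for a two-sided test at α = 0.1: z_{α/2} = 1.645.
Power = Φ(δ − 1.645) + Φ(−δ − 1.645) = Φ(-0.587) + Φ(-2.702) = 0.2785 + 0.0034 = 0.2819.

Power ≈ 0.282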